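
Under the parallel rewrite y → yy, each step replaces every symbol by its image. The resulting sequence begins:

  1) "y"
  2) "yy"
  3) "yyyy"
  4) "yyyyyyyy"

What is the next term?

Expanding yyyyyyyy: y→yy, y→yy, y→yy, y→yy, y→yy, y→yy, y→yy, y→yy. Concatenated: yy yy yy yy yy yy yy yy.

yyyyyyyyyyyyyyyy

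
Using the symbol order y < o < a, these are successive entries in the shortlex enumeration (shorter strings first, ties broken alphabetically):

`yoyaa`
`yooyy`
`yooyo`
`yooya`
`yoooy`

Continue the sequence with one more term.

yoooo

Find the rightmost character of yoooy below a, bump it to the next letter, and reset everything to its right to y.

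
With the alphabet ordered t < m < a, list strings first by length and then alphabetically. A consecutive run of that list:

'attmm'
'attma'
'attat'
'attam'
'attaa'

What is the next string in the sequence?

The successor of attaa increments the rightmost position that isn't already a and resets every position after it to t.

atmtt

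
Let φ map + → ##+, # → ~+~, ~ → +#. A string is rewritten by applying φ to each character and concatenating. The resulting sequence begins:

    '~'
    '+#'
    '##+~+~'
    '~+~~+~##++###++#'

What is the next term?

+###++#+###++#~+~~+~##+##+~+~~+~~+~##+##+~+~

φ(~+~~+~##++###++#) expands symbol-by-symbol to +# ##+ +# +# ##+ +# ~+~ ~+~ ##+ ##+ ~+~ ~+~ ~+~ ##+ ##+ ~+~; joining the 16 pieces gives the next term.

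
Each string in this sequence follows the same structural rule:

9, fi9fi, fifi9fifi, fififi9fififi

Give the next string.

Every step adds fi to the front and fi to the end of the previous string.
One more step from fififi9fififi gives the answer.

fifififi9fifififi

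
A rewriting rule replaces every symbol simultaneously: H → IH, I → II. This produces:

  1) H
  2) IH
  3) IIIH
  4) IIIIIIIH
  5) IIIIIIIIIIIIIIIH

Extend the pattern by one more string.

Applying the rule to each of the 16 symbols of IIIIIIIIIIIIIIIH gives the pieces II II II II II II II II II II II II II II II IH, which concatenate to the answer.

IIIIIIIIIIIIIIIIIIIIIIIIIIIIIIIH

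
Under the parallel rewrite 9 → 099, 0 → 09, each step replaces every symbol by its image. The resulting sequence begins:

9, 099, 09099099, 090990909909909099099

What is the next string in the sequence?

0909909099099090990909909909099099090990909909909099099

Applying the rule to each of the 21 symbols of 090990909909909099099 gives the pieces 09 099 09 099 099 09 099 09 099 099 09 099 099 09 099 09 099 099 09 099 099, which concatenate to the answer.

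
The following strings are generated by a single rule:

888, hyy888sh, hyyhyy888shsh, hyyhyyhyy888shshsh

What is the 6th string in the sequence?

Each term wraps the previous one in hyy on the left and sh on the right.
From hyyhyyhyy888shshsh, 2 further steps: hyyhyyhyy888shshsh → hyyhyyhyyhyy888shshshsh → (answer).

hyyhyyhyyhyyhyy888shshshshsh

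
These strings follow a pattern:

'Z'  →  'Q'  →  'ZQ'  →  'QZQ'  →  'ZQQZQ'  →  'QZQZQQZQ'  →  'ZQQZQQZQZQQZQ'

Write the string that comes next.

This is a Fibonacci-style word recurrence s(k) = s(k−2)·s(k−1): e.g. Z·Q = ZQ.
The next term joins QZQZQQZQ and ZQQZQQZQZQQZQ.

QZQZQQZQZQQZQQZQZQQZQ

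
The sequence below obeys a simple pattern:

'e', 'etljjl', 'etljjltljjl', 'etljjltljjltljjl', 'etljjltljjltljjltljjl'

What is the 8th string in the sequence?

The strings grow by a fixed suffix tljjl each time.
From etljjltljjltljjltljjl, 3 further steps: etljjltljjltljjltljjl → etljjltljjltljjltljjltljjl → etljjltljjltljjltljjltljjltljjl → (answer).

etljjltljjltljjltljjltljjltljjltljjl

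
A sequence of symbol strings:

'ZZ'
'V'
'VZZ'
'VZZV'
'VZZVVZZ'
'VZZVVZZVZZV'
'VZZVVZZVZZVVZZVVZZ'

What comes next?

VZZVVZZVZZVVZZVVZZVZZVVZZVZZV

Each term (from the third on) is the previous term followed by the one before it: term 3 = V·ZZ = VZZ.
The next term joins VZZVVZZVZZVVZZVVZZ and VZZVVZZVZZV.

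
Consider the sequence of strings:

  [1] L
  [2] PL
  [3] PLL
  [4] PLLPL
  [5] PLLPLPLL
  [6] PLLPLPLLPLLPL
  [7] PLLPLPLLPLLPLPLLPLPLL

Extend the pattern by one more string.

From term 3 onward, concatenate the last term with the second-to-last: PL·L = PLL, PLL·PL = PLLPL, …
Continuing: PLLPLPLLPLLPLPLLPLPLL · PLLPLPLLPLLPL gives term 8.

PLLPLPLLPLLPLPLLPLPLLPLLPLPLLPLLPL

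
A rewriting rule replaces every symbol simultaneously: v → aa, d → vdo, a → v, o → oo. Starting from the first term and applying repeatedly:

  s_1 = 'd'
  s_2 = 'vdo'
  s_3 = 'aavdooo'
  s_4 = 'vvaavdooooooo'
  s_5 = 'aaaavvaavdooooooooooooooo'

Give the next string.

vvvvaaaavvaavdooooooooooooooooooooooooooooooo

Applying the rule to each of the 25 symbols of aaaavvaavdooooooooooooooo gives the pieces v v v v aa aa v v aa vdo oo oo oo oo oo oo oo oo oo oo oo oo oo oo oo, which concatenate to the answer.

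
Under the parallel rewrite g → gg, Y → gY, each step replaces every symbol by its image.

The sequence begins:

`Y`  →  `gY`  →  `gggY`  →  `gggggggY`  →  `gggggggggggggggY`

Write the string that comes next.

gggggggggggggggggggggggggggggggY

Applying the rule to each of the 16 symbols of gggggggggggggggY gives the pieces gg gg gg gg gg gg gg gg gg gg gg gg gg gg gg gY, which concatenate to the answer.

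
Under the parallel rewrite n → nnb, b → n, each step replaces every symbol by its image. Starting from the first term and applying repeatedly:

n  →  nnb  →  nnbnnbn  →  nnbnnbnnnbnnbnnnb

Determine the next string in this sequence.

nnbnnbnnnbnnbnnnbnnbnnbnnnbnnbnnnbnnbnnbn

Applying the rule to each of the 17 symbols of nnbnnbnnnbnnbnnnb gives the pieces nnb nnb n nnb nnb n nnb nnb nnb n nnb nnb n nnb nnb nnb n, which concatenate to the answer.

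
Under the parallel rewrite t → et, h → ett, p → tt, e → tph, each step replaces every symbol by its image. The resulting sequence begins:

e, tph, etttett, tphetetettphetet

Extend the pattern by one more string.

Replace each of the 16 characters of tphetetettphetet in place — et tt ett tph et tph et tph et et tt ett tph et tph et — and concatenate.

etttetttphettphettphetetttetttphettphet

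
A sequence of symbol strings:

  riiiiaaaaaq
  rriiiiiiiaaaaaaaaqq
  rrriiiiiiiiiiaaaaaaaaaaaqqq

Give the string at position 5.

rrrrriiiiiiiiiiiiiiiiaaaaaaaaaaaaaaaaaqqqqq

The n-th term is n r's then 3n+1 i's then 3n+2 a's then n q's (n = 1, 2, …).
At n = 5 the blocks have lengths 5, 16, 17, 5.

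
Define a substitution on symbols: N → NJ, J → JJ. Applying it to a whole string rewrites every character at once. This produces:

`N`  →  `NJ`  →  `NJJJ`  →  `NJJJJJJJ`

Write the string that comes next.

NJJJJJJJJJJJJJJJ

Rewriting each symbol of NJJJJJJJ: N→NJ, J→JJ, J→JJ, J→JJ, J→JJ, J→JJ, J→JJ, J→JJ, which concatenates to NJ JJ JJ JJ JJ JJ JJ JJ.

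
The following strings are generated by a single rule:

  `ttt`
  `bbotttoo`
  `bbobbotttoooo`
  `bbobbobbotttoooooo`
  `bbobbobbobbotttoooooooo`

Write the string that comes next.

bbobbobbobbobbotttoooooooooo

Each term wraps the previous one in bbo on the left and oo on the right.
So the next term is bbo·bbobbobbobbotttoooooooo·oo.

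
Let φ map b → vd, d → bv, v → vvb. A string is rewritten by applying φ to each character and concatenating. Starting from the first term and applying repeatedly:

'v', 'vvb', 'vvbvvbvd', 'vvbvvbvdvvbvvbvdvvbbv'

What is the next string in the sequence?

Applying the rule to each of the 21 symbols of vvbvvbvdvvbvvbvdvvbbv gives the pieces vvb vvb vd vvb vvb vd vvb bv vvb vvb vd vvb vvb vd vvb bv vvb vvb vd vd vvb, which concatenate to the answer.

vvbvvbvdvvbvvbvdvvbbvvvbvvbvdvvbvvbvdvvbbvvvbvvbvdvdvvb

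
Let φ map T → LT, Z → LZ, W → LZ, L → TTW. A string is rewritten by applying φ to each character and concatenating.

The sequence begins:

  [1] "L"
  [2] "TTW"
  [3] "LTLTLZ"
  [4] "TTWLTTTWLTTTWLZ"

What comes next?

Rewriting the 15 symbols of TTWLTTTWLTTTWLZ one by one yields LT LT LZ TTW LT LT LT LZ TTW LT LT LT LZ TTW LZ; concatenated:

LTLTLZTTWLTLTLTLZTTWLTLTLTLZTTWLZ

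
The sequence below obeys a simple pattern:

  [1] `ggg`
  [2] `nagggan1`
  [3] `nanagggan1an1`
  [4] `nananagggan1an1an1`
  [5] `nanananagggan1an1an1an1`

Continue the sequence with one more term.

Every step adds na to the front and an1 to the end of the previous string.
One more step from nanananagggan1an1an1an1 gives the answer.

nananananagggan1an1an1an1an1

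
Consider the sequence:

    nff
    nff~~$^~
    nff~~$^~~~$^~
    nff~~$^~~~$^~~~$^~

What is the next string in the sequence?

The strings grow by a fixed suffix ~~$^~ each time.
So the next term is nff~~$^~~~$^~~~$^~·~~$^~.

nff~~$^~~~$^~~~$^~~~$^~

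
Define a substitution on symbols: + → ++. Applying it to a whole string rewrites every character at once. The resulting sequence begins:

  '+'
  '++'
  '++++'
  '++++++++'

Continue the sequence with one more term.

Rewriting each symbol of ++++++++: +→++, +→++, +→++, +→++, +→++, +→++, +→++, +→++, which concatenates to ++ ++ ++ ++ ++ ++ ++ ++.

++++++++++++++++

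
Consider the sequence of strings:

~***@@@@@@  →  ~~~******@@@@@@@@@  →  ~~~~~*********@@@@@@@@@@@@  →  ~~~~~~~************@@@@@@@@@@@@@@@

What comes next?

~~~~~~~~~***************@@@@@@@@@@@@@@@@@@

Term n consists of 2n-1 ~'s, followed by 3n *'s, followed by 3n+3 @'s (n = 1, 2, …).
Setting n = 5 gives 9, 15, 18 characters in each block.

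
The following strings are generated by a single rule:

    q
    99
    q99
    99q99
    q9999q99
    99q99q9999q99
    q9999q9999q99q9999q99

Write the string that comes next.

Each term (from the third on) is the two preceding terms concatenated in order: term 3 = q·99 = q99.
The next term joins 99q99q9999q99 and q9999q9999q99q9999q99.

99q99q9999q99q9999q9999q99q9999q99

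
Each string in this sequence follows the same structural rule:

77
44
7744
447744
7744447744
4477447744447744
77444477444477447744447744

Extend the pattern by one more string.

This is a Fibonacci-style word recurrence s(k) = s(k−2)·s(k−1): e.g. 77·44 = 7744.
So term 8 is 4477447744447744·77444477444477447744447744.

447744774444774477444477444477447744447744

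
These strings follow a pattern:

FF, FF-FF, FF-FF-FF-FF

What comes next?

FF-FF-FF-FF-FF-FF-FF-FF

Every step duplicates the string with '-' between the halves.
One more doubling of FF-FF-FF-FF gives the answer.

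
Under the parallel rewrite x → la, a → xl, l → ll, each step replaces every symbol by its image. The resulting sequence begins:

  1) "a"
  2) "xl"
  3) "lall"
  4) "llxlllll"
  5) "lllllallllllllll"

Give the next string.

Rewriting the 16 symbols of lllllallllllllll one by one yields ll ll ll ll ll xl ll ll ll ll ll ll ll ll ll ll; concatenated:

llllllllllxlllllllllllllllllllll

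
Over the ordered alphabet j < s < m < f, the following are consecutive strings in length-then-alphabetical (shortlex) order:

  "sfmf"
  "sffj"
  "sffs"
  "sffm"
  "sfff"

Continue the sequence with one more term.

Find the rightmost character of sfff below f, bump it to the next letter, and reset everything to its right to j.

mjjj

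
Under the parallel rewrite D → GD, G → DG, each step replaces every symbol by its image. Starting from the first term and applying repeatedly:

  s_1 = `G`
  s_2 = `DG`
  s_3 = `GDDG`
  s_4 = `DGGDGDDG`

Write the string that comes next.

Rewriting each symbol of DGGDGDDG: D→GD, G→DG, G→DG, D→GD, G→DG, D→GD, D→GD, G→DG, which concatenates to GD DG DG GD DG GD GD DG.

GDDGDGGDDGGDGDDG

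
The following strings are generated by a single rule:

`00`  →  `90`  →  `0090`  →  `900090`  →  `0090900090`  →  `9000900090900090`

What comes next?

Each term (from the third on) is the two preceding terms concatenated in order: term 3 = 00·90 = 0090.
So term 7 is 0090900090·9000900090900090.

00909000909000900090900090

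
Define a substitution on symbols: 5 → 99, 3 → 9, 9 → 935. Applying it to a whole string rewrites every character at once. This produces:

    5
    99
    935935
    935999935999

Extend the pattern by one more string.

935999935935935935999935935935

Rewriting each symbol of 935999935999: 9→935, 3→9, 5→99, 9→935, 9→935, 9→935, 9→935, 3→9, 5→99, 9→935, 9→935, 9→935, which concatenates to 935 9 99 935 935 935 935 9 99 935 935 935.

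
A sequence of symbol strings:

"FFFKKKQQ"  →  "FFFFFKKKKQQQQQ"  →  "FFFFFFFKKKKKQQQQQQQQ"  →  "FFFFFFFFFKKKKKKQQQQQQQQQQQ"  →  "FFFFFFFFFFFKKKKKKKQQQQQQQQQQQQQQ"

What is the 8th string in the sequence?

FFFFFFFFFFFFFFFFFKKKKKKKKKKQQQQQQQQQQQQQQQQQQQQQQQ

Reading off run lengths: F runs 3, 5, 7, 9, 11; K runs 3, 4, 5, 6, 7; Q runs 2, 5, 8, 11, 14 — each is linear in n (n = 1, 2, …).
Setting n = 8 gives 17, 10, 23 characters in each block.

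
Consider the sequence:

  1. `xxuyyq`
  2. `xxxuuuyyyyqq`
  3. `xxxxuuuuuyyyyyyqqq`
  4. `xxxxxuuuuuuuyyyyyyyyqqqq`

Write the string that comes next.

xxxxxxuuuuuuuuuyyyyyyyyyyqqqqq

Each string has the form x^{n+1} u^{2n-1} y^{2n} q^{n} (n = 1, 2, …).
For the next term, n = 5, so the run lengths are 6, 9, 10, 5.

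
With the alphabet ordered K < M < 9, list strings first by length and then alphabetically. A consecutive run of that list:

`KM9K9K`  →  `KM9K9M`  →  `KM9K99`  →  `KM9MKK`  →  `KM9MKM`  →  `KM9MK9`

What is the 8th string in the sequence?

Advancing 2 positions from KM9MK9 through KM9MK9 → KM9MMK reaches term 8.

KM9MMM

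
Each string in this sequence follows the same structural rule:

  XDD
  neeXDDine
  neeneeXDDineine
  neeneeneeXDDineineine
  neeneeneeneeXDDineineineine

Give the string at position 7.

Every step adds nee to the front and ine to the end of the previous string.
From neeneeneeneeXDDineineineine, 2 further steps: neeneeneeneeXDDineineineine → neeneeneeneeneeXDDineineineineine → (answer).

neeneeneeneeneeneeXDDineineineineineine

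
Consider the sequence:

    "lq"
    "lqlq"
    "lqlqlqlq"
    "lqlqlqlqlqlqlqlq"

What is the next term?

Every step duplicates the string.
So the next term is two copies of lqlqlqlqlqlqlqlq.

lqlqlqlqlqlqlqlqlqlqlqlqlqlqlqlq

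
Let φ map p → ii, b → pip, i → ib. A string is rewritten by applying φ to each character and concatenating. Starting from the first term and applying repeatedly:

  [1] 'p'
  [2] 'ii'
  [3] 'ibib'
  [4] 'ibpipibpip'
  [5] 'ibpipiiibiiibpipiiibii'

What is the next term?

Replace each of the 22 characters of ibpipiiibiiibpipiiibii in place — ib pip ii ib ii ib ib ib pip ib ib ib pip ii ib ii ib ib ib pip ib ib — and concatenate.

ibpipiiibiiibibibpipibibibpipiiibiiibibibpipibib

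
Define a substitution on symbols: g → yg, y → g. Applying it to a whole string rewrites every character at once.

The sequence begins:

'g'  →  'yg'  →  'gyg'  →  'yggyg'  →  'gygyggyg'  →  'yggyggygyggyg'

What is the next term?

gygyggygyggyggygyggyg

Replace each of the 13 characters of yggyggygyggyg in place — g yg yg g yg yg g yg g yg yg g yg — and concatenate.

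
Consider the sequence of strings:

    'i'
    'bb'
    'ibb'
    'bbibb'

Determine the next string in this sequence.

ibbbbibb

This is a Fibonacci-style word recurrence s(k) = s(k−2)·s(k−1): e.g. i·bb = ibb.
The next term joins ibb and bbibb.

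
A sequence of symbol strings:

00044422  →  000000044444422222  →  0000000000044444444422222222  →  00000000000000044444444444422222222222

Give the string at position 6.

0000000000000000000000044444444444444444422222222222222222

Reading off run lengths: 0 runs 3, 7, 11, 15; 4 runs 3, 6, 9, 12; 2 runs 2, 5, 8, 11 — each is linear in n (n = 1, 2, …).
For term 6, n = 6, so the run lengths are 23, 18, 17.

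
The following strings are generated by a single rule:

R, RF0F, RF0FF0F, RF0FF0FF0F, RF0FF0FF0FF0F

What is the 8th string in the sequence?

Each term is the previous one with F0F appended.
From RF0FF0FF0FF0F, 3 further steps: RF0FF0FF0FF0F → RF0FF0FF0FF0FF0F → RF0FF0FF0FF0FF0FF0F → (answer).

RF0FF0FF0FF0FF0FF0FF0F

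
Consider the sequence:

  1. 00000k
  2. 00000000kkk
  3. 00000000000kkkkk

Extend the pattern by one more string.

00000000000000kkkkkkk

Term n consists of 3n+2 0's, followed by 2n-1 k's (n = 1, 2, …).
At n = 4 the blocks have lengths 14, 7.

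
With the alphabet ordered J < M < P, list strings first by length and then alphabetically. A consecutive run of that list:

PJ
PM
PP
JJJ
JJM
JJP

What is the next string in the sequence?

JMJ

The successor of JJP increments the rightmost position that isn't already P and resets every position after it to J.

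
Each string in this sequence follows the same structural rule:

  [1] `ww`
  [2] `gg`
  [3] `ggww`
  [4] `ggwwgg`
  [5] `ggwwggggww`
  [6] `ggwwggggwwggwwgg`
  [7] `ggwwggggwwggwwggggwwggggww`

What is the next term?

Each term (from the third on) is the previous term followed by the one before it: term 3 = gg·ww = ggww.
The next term joins ggwwggggwwggwwggggwwggggww and ggwwggggwwggwwgg.

ggwwggggwwggwwggggwwggggwwggwwggggwwggwwgg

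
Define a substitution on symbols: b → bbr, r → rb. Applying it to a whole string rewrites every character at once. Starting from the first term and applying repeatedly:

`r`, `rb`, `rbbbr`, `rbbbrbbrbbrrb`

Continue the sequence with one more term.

Replace each of the 13 characters of rbbbrbbrbbrrb in place — rb bbr bbr bbr rb bbr bbr rb bbr bbr rb rb bbr — and concatenate.

rbbbrbbrbbrrbbbrbbrrbbbrbbrrbrbbbr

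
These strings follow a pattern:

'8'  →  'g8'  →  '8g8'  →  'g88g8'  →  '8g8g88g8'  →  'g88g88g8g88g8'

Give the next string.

8g8g88g8g88g88g8g88g8

Each term (from the third on) is the two preceding terms concatenated in order: term 3 = 8·g8 = 8g8.
Continuing: 8g8g88g8 · g88g88g8g88g8 gives term 7.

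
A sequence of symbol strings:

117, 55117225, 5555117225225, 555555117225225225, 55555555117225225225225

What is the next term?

5555555555117225225225225225

Each term wraps the previous one in 55 on the left and 225 on the right.
So the next term is 55·55555555117225225225225·225.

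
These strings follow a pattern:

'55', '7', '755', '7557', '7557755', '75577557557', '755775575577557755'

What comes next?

Each term (from the third on) is the previous term followed by the one before it: term 3 = 7·55 = 755.
The next term joins 755775575577557755 and 75577557557.

75577557557755775575577557557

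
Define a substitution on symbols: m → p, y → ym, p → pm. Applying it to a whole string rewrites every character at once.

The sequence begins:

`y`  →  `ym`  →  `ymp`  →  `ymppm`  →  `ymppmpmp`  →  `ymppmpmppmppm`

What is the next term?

φ(ymppmpmppmppm) expands symbol-by-symbol to ym p pm pm p pm p pm pm p pm pm p; joining the 13 pieces gives the next term.

ymppmpmppmppmpmppmpmp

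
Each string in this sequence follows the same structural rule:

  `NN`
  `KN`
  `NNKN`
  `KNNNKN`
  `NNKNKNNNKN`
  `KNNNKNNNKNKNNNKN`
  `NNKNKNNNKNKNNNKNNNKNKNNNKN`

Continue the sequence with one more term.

KNNNKNNNKNKNNNKNNNKNKNNNKNKNNNKNNNKNKNNNKN

From term 3 onward, concatenate the second-to-last term with the last: NN·KN = NNKN, KN·NNKN = KNNNKN, …
The next term joins KNNNKNNNKNKNNNKN and NNKNKNNNKNKNNNKNNNKNKNNNKN.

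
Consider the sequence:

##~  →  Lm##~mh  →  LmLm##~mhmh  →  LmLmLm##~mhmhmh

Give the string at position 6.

s(k+1) = Lm·s(k)·mh, so each term gains Lm as a prefix and mh as a suffix.
From LmLmLm##~mhmhmh, 2 further steps: LmLmLm##~mhmhmh → LmLmLmLm##~mhmhmhmh → (answer).

LmLmLmLmLm##~mhmhmhmhmh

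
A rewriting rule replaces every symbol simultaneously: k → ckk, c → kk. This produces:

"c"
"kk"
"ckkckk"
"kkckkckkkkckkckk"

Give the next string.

φ(kkckkckkkkckkckk) expands symbol-by-symbol to ckk ckk kk ckk ckk kk ckk ckk ckk ckk kk ckk ckk kk ckk ckk; joining the 16 pieces gives the next term.

ckkckkkkckkckkkkckkckkckkckkkkckkckkkkckkckk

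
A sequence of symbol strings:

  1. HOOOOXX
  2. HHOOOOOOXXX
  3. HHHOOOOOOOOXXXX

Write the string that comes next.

The n-th term is n-1 H's then 2n O's then n X's, where the shown terms are n = 2, 3, 4.
Setting n = 5 gives 4, 10, 5 characters in each block.

HHHHOOOOOOOOOOXXXXX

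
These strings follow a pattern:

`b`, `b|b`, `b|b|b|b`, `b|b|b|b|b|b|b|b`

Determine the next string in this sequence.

b|b|b|b|b|b|b|b|b|b|b|b|b|b|b|b

Each string is two copies of the previous one joined by '|'.
One more doubling of b|b|b|b|b|b|b|b gives the answer.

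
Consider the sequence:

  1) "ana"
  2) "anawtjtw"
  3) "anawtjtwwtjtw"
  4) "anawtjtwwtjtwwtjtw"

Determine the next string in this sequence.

anawtjtwwtjtwwtjtwwtjtw

The strings grow by a fixed suffix wtjtw each time.
So the next term is anawtjtwwtjtwwtjtw·wtjtw.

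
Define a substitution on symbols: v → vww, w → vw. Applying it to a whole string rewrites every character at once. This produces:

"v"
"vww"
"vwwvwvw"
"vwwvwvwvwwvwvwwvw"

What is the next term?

φ(vwwvwvwvwwvwvwwvw) expands symbol-by-symbol to vww vw vw vww vw vww vw vww vw vw vww vw vww vw vw vww vw; joining the 17 pieces gives the next term.

vwwvwvwvwwvwvwwvwvwwvwvwvwwvwvwwvwvwvwwvw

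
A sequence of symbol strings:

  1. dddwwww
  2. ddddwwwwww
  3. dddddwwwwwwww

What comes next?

Term n consists of n+1 d's, followed by 2n w's, where the shown terms are n = 2, 3, 4.
At n = 5 the blocks have lengths 6, 10.

ddddddwwwwwwwwww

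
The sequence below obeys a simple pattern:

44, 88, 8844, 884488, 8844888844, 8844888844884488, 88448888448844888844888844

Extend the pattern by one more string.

884488884488448888448888448844888844884488

From term 3 onward, concatenate the last term with the second-to-last: 88·44 = 8844, 8844·88 = 884488, …
So term 8 is 88448888448844888844888844·8844888844884488.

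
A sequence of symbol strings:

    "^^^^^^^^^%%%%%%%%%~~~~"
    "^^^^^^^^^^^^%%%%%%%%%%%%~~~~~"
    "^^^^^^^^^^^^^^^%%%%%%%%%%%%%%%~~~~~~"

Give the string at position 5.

^^^^^^^^^^^^^^^^^^^^^%%%%%%%%%%%%%%%%%%%%%~~~~~~~~

Term n consists of 3n+3 ^'s, followed by 3n+3 %'s, followed by n+2 ~'s, where the shown terms are n = 2, 3, 4.
For term 5, n = 6, so the run lengths are 21, 21, 8.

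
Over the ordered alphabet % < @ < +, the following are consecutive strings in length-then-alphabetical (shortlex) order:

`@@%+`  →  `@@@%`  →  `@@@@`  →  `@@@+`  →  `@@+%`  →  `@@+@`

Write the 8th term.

Continuing the enumeration 2 steps past @@+@: @@+@ → @@++ → (answer).

@+%%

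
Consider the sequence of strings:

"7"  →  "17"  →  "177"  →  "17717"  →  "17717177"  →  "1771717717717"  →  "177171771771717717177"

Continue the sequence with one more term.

This is a Fibonacci-style word recurrence s(k) = s(k−1)·s(k−2): e.g. 17·7 = 177.
Continuing: 177171771771717717177 · 1771717717717 gives term 8.

1771717717717177171771771717717717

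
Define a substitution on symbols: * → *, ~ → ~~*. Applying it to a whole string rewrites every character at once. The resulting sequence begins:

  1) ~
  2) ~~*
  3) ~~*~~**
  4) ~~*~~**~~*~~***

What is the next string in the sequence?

~~*~~**~~*~~***~~*~~**~~*~~****

Replace each of the 15 characters of ~~*~~**~~*~~*** in place — ~~* ~~* * ~~* ~~* * * ~~* ~~* * ~~* ~~* * * * — and concatenate.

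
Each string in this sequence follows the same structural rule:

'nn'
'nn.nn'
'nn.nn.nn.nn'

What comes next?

nn.nn.nn.nn.nn.nn.nn.nn

s(k+1) = s(k)·.·s(k) — each term doubles the last with '.' between the halves.
One more doubling of nn.nn.nn.nn gives the answer.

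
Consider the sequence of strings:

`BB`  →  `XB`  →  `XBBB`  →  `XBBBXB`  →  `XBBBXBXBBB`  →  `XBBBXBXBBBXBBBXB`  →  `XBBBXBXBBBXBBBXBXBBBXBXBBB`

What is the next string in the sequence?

XBBBXBXBBBXBBBXBXBBBXBXBBBXBBBXBXBBBXBBBXB

From term 3 onward, concatenate the last term with the second-to-last: XB·BB = XBBB, XBBB·XB = XBBBXB, …
Continuing: XBBBXBXBBBXBBBXBXBBBXBXBBB · XBBBXBXBBBXBBBXB gives term 8.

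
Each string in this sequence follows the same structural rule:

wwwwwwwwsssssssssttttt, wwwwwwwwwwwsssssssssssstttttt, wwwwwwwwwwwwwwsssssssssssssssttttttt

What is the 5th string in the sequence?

Term n consists of 3n-1 w's, followed by 3n s's, followed by n+2 t's, where the shown terms are n = 3, 4, 5.
At n = 7 the blocks have lengths 20, 21, 9.

wwwwwwwwwwwwwwwwwwwwsssssssssssssssssssssttttttttt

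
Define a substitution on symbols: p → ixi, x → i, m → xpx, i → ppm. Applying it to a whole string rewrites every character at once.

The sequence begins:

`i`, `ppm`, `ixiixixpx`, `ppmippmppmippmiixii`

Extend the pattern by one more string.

ixiixixpxppmixiixixpxixiixixpxppmixiixixpxppmppmippmppm

φ(ppmippmppmippmiixii) expands symbol-by-symbol to ixi ixi xpx ppm ixi ixi xpx ixi ixi xpx ppm ixi ixi xpx ppm ppm i ppm ppm; joining the 19 pieces gives the next term.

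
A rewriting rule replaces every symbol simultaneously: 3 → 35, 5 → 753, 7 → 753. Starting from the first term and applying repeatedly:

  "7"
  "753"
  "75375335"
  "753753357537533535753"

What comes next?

Rewriting the 21 symbols of 753753357537533535753 one by one yields 753 753 35 753 753 35 35 753 753 753 35 753 753 35 35 753 35 753 753 753 35; concatenated:

7537533575375335357537537533575375335357533575375375335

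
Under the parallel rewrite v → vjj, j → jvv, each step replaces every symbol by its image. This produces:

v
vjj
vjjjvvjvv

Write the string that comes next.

vjjjvvjvvjvvvjjvjjjvvvjjvjj

Apply φ to vjjjvvjvv symbol by symbol: v→vjj, j→jvv, j→jvv, j→jvv, v→vjj, v→vjj, j→jvv, v→vjj, v→vjj; joined: vjj jvv jvv jvv vjj vjj jvv vjj vjj.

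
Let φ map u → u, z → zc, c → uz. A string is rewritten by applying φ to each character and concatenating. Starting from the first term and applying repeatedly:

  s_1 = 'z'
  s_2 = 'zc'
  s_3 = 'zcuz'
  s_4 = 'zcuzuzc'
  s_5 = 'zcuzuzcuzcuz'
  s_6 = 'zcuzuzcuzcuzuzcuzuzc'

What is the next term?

Rewriting the 20 symbols of zcuzuzcuzcuzuzcuzuzc one by one yields zc uz u zc u zc uz u zc uz u zc u zc uz u zc u zc uz; concatenated:

zcuzuzcuzcuzuzcuzuzcuzcuzuzcuzcuz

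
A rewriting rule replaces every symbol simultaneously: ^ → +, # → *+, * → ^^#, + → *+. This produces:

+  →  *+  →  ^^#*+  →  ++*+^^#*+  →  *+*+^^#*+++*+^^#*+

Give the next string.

^^#*+^^#*+++*+^^#*+*+*+^^#*+++*+^^#*+

φ(*+*+^^#*+++*+^^#*+) expands symbol-by-symbol to ^^# *+ ^^# *+ + + *+ ^^# *+ *+ *+ ^^# *+ + + *+ ^^# *+; joining the 18 pieces gives the next term.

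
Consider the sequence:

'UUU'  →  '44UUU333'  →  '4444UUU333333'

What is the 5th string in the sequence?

44444444UUU333333333333

s(k+1) = 44·s(k)·333, so each term gains 44 as a prefix and 333 as a suffix.
From 4444UUU333333, 2 further steps: 4444UUU333333 → 444444UUU333333333 → (answer).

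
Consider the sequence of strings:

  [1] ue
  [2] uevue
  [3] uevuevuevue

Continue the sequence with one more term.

uevuevuevuevuevuevuevue

s(k+1) = s(k)·v·s(k) — each term doubles the last with 'v' between the halves.
One more doubling of uevuevuevue gives the answer.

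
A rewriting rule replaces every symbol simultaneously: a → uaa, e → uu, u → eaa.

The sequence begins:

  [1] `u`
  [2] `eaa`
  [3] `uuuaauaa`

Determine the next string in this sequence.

eaaeaaeaauaauaaeaauaauaa

Expanding uuuaauaa: u→eaa, u→eaa, u→eaa, a→uaa, a→uaa, u→eaa, a→uaa, a→uaa. Concatenated: eaa eaa eaa uaa uaa eaa uaa uaa.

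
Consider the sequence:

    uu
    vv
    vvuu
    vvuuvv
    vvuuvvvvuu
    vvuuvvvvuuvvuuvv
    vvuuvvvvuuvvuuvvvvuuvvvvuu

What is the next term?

vvuuvvvvuuvvuuvvvvuuvvvvuuvvuuvvvvuuvvuuvv

This is a Fibonacci-style word recurrence s(k) = s(k−1)·s(k−2): e.g. vv·uu = vvuu.
Continuing: vvuuvvvvuuvvuuvvvvuuvvvvuu · vvuuvvvvuuvvuuvv gives term 8.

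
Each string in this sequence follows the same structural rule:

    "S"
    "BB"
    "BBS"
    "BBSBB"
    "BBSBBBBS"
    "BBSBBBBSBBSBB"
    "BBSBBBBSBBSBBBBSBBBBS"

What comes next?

From term 3 onward, concatenate the last term with the second-to-last: BB·S = BBS, BBS·BB = BBSBB, …
Continuing: BBSBBBBSBBSBBBBSBBBBS · BBSBBBBSBBSBB gives term 8.

BBSBBBBSBBSBBBBSBBBBSBBSBBBBSBBSBB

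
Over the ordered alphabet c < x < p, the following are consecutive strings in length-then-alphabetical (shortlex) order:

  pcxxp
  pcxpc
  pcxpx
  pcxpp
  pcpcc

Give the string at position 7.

pcpcp

Advancing 2 positions from pcpcc through pcpcc → pcpcx reaches term 7.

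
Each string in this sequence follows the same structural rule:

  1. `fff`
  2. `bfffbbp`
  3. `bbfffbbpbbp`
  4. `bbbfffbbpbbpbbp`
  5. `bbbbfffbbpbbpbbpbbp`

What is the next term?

Every step adds b to the front and bbp to the end of the previous string.
So the next term is b·bbbbfffbbpbbpbbpbbp·bbp.

bbbbbfffbbpbbpbbpbbpbbp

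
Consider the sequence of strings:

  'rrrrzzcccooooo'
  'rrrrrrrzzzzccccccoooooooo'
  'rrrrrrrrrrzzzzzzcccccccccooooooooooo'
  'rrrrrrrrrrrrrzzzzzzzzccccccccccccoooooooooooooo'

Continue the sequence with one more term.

rrrrrrrrrrrrrrrrzzzzzzzzzzcccccccccccccccooooooooooooooooo

Reading off run lengths: r runs 4, 7, 10, 13; z runs 2, 4, 6, 8; c runs 3, 6, 9, 12; o runs 5, 8, 11, 14 — each is linear in n (n = 1, 2, …).
At n = 5 the blocks have lengths 16, 10, 15, 17.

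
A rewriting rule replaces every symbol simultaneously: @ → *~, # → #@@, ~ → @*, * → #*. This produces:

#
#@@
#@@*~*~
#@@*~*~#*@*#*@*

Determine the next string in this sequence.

#@@*~*~#*@*#*@*#@@#**~#*#@@#**~#*

φ(#@@*~*~#*@*#*@*) expands symbol-by-symbol to #@@ *~ *~ #* @* #* @* #@@ #* *~ #* #@@ #* *~ #*; joining the 15 pieces gives the next term.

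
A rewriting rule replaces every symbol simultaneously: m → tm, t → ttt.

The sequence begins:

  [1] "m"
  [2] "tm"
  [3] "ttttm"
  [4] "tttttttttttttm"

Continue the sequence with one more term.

Rewriting the 14 symbols of tttttttttttttm one by one yields ttt ttt ttt ttt ttt ttt ttt ttt ttt ttt ttt ttt ttt tm; concatenated:

ttttttttttttttttttttttttttttttttttttttttm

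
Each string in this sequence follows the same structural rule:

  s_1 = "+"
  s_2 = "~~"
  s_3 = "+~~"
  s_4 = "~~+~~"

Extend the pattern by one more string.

From term 3 onward, concatenate the second-to-last term with the last: +·~~ = +~~, ~~·+~~ = ~~+~~, …
So term 5 is +~~·~~+~~.

+~~~~+~~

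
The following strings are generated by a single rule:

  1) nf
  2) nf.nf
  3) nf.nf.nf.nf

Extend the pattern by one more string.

Every step duplicates the string with '.' between the halves.
Doubling nf.nf.nf.nf with '.' between the halves:

nf.nf.nf.nf.nf.nf.nf.nf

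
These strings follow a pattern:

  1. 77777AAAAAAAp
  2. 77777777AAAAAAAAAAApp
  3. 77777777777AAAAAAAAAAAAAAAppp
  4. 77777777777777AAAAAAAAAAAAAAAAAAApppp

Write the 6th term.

77777777777777777777AAAAAAAAAAAAAAAAAAAAAAAAAAApppppp

The n-th term is 3n-1 7's then 4n-1 A's then n-1 p's, where the shown terms are n = 2, 3, 4, 5.
For term 6, n = 7, so the run lengths are 20, 27, 6.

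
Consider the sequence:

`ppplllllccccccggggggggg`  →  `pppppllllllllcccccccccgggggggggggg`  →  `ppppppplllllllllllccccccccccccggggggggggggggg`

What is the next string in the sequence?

pppppppppllllllllllllllcccccccccccccccgggggggggggggggggg

The n-th term is 2n-1 p's then 3n-1 l's then 3n c's then 3n+3 g's, where the shown terms are n = 2, 3, 4.
At n = 5 the blocks have lengths 9, 14, 15, 18.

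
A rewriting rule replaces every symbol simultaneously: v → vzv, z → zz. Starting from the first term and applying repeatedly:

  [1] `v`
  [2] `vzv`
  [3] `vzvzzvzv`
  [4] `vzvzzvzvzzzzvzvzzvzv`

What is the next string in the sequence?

φ(vzvzzvzvzzzzvzvzzvzv) expands symbol-by-symbol to vzv zz vzv zz zz vzv zz vzv zz zz zz zz vzv zz vzv zz zz vzv zz vzv; joining the 20 pieces gives the next term.

vzvzzvzvzzzzvzvzzvzvzzzzzzzzvzvzzvzvzzzzvzvzzvzv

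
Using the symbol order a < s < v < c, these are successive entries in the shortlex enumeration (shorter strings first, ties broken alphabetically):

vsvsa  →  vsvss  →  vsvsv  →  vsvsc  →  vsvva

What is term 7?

Stepping forward 2 times from vsvva: vsvva → vsvvs, then the target.

vsvvv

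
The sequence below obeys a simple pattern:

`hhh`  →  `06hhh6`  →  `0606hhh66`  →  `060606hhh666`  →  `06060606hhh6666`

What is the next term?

0606060606hhh66666

s(k+1) = 06·s(k)·6, so each term gains 06 as a prefix and 6 as a suffix.
One more step from 06060606hhh6666 gives the answer.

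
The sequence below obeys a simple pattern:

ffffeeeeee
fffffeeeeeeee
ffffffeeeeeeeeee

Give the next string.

fffffffeeeeeeeeeeee

The n-th term is n+1 f's then 2n e's, where the shown terms are n = 3, 4, 5.
For the next term, n = 6, so the run lengths are 7, 12.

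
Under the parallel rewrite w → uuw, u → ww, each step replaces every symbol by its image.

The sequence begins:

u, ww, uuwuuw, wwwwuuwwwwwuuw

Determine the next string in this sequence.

Replace each of the 14 characters of wwwwuuwwwwwuuw in place — uuw uuw uuw uuw ww ww uuw uuw uuw uuw uuw ww ww uuw — and concatenate.

uuwuuwuuwuuwwwwwuuwuuwuuwuuwuuwwwwwuuw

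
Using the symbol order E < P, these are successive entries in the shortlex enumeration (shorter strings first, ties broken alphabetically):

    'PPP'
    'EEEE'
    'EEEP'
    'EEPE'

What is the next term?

Find the rightmost character of EEPE below P, bump it to the next letter, and reset everything to its right to E.

EEPP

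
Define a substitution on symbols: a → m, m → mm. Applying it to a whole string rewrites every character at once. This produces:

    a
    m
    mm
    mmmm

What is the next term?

mmmmmmmm

Expanding mmmm: m→mm, m→mm, m→mm, m→mm. Concatenated: mm mm mm mm.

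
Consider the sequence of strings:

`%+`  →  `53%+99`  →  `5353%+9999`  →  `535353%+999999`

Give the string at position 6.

Every step adds 53 to the front and 99 to the end of the previous string.
From 535353%+999999, 2 further steps: 535353%+999999 → 53535353%+99999999 → (answer).

5353535353%+9999999999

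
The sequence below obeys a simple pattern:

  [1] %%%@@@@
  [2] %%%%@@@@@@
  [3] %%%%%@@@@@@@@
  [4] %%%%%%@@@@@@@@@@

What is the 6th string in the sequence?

Reading off run lengths: % runs 3, 4, 5, 6; @ runs 4, 6, 8, 10 — each is linear in n (n = 1, 2, …).
At n = 6 the blocks have lengths 8, 14.

%%%%%%%%@@@@@@@@@@@@@@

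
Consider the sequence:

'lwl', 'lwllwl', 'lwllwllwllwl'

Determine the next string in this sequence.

Each string is two copies of the previous one concatenated.
One more doubling of lwllwllwllwl gives the answer.

lwllwllwllwllwllwllwllwl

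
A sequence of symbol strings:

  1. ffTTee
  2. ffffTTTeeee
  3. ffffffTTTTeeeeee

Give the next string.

ffffffffTTTTTeeeeeeee

Term n consists of 2n f's, followed by n+1 T's, followed by 2n e's (n = 1, 2, …).
For the next term, n = 4, so the run lengths are 8, 5, 8.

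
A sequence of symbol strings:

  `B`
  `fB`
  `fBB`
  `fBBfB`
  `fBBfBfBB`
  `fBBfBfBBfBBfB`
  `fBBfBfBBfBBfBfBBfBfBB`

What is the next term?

Each term (from the third on) is the previous term followed by the one before it: term 3 = fB·B = fBB.
So term 8 is fBBfBfBBfBBfBfBBfBfBB·fBBfBfBBfBBfB.

fBBfBfBBfBBfBfBBfBfBBfBBfBfBBfBBfB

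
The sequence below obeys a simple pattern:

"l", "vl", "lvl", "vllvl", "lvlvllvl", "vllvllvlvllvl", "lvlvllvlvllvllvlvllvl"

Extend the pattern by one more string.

vllvllvlvllvllvlvllvlvllvllvlvllvl

This is a Fibonacci-style word recurrence s(k) = s(k−2)·s(k−1): e.g. l·vl = lvl.
Continuing: vllvllvlvllvl · lvlvllvlvllvllvlvllvl gives term 8.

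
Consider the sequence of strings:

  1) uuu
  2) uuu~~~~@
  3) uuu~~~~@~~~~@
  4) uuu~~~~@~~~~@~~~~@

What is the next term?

uuu~~~~@~~~~@~~~~@~~~~@

The strings grow by a fixed suffix ~~~~@ each time.
So the next term is uuu~~~~@~~~~@~~~~@·~~~~@.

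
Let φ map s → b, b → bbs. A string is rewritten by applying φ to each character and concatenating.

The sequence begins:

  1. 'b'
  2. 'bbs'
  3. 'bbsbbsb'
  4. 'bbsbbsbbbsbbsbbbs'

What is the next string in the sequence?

bbsbbsbbbsbbsbbbsbbsbbsbbbsbbsbbbsbbsbbsb

φ(bbsbbsbbbsbbsbbbs) expands symbol-by-symbol to bbs bbs b bbs bbs b bbs bbs bbs b bbs bbs b bbs bbs bbs b; joining the 17 pieces gives the next term.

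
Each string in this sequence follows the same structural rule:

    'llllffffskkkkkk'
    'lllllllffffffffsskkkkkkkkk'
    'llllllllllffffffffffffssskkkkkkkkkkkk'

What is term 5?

llllllllllllllllffffffffffffffffffffssssskkkkkkkkkkkkkkkkkk

Each string has the form l^{3n+1} f^{4n} s^{n} k^{3n+3} (n = 1, 2, …).
For term 5, n = 5, so the run lengths are 16, 20, 5, 18.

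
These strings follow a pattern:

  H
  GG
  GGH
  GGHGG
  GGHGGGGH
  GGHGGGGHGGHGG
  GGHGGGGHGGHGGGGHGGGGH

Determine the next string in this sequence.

GGHGGGGHGGHGGGGHGGGGHGGHGGGGHGGHGG

Each term (from the third on) is the previous term followed by the one before it: term 3 = GG·H = GGH.
Continuing: GGHGGGGHGGHGGGGHGGGGH · GGHGGGGHGGHGG gives term 8.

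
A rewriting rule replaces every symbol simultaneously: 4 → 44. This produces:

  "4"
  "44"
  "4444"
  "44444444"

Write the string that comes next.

4444444444444444

Apply φ to 44444444 symbol by symbol: 4→44, 4→44, 4→44, 4→44, 4→44, 4→44, 4→44, 4→44; joined: 44 44 44 44 44 44 44 44.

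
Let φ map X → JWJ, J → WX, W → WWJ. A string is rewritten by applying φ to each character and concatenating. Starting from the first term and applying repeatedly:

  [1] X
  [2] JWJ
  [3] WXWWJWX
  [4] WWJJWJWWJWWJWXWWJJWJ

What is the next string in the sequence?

WWJWWJWXWXWWJWXWWJWWJWXWWJWWJWXWWJJWJWWJWWJWXWXWWJWX

φ(WWJJWJWWJWWJWXWWJJWJ) expands symbol-by-symbol to WWJ WWJ WX WX WWJ WX WWJ WWJ WX WWJ WWJ WX WWJ JWJ WWJ WWJ WX WX WWJ WX; joining the 20 pieces gives the next term.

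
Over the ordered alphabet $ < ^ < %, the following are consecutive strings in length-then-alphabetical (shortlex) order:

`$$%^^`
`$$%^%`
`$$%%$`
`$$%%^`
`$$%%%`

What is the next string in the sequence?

Find the rightmost character of $$%%% below %, bump it to the next letter, and reset everything to its right to $.

$^$$$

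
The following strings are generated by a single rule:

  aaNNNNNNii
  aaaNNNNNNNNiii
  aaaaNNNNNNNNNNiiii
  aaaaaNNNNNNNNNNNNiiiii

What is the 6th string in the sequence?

aaaaaaaNNNNNNNNNNNNNNNNiiiiiii

The n-th term is n a's then 2n+2 N's then n i's, where the shown terms are n = 2, 3, 4, 5.
At n = 7 the blocks have lengths 7, 16, 7.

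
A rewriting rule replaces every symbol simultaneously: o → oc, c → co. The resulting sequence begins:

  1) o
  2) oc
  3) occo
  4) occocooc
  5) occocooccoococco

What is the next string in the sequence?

Applying the rule to each of the 16 symbols of occocooccoococco gives the pieces oc co co oc co oc oc co co oc oc co oc co co oc, which concatenate to the answer.

occocooccoococcocoococcooccocooc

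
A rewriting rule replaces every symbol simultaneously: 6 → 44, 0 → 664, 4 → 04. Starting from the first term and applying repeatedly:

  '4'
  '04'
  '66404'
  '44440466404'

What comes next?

040404046640444440466404

Rewriting each symbol of 44440466404: 4→04, 4→04, 4→04, 4→04, 0→664, 4→04, 6→44, 6→44, 4→04, 0→664, 4→04, which concatenates to 04 04 04 04 664 04 44 44 04 664 04.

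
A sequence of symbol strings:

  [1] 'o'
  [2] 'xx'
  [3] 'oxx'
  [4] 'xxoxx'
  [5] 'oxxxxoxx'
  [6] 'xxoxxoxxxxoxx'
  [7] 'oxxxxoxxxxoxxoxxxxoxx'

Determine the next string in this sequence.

Each term (from the third on) is the two preceding terms concatenated in order: term 3 = o·xx = oxx.
The next term joins xxoxxoxxxxoxx and oxxxxoxxxxoxxoxxxxoxx.

xxoxxoxxxxoxxoxxxxoxxxxoxxoxxxxoxx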